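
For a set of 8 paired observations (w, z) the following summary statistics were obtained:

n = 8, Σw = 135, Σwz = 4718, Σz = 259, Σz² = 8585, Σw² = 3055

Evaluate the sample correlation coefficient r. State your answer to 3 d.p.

0.882

r = (nΣwz − ΣwΣz) / √[(nΣw² − (Σw)²)(nΣz² − (Σz)²)]
Numerator: 8×4718 − 135×259 = 2779
Denominator: √[(24440 − 18225)(68680 − 67081)] = √[6215 × 1599] = 3152.4253
r = 2779 / 3152.4253 ≈ 0.882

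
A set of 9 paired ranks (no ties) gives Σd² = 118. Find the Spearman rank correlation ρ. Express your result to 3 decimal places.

0.017

ρ = 1 − 6Σd² / [n(n²−1)] = 1 − 6×118 / (9×80)
  = 1 − 708/720 = 1 − 0.9833 ≈ 0.017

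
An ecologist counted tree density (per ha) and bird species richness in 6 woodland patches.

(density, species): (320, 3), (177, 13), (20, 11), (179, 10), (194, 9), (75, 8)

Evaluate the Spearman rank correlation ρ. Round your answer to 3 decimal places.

Rank density: 6, 3, 1, 4, 5, 2
Rank species: 1, 6, 5, 4, 3, 2
d = rank(density) − rank(species): 5, -3, -4, 0, 2, 0; Σd² = 54
ρ = 1 − 6Σd² / [n(n²−1)] = 1 − 6×54 / (6×35) = 1 − 324/210 ≈ -0.543

-0.543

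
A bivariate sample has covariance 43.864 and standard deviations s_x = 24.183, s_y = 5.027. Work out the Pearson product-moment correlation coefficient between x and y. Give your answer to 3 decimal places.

0.361

r = Cov(x,y) / (s_x · s_y) = 43.864 / (24.183 × 5.027)
  = 43.864 / 121.5679 ≈ 0.361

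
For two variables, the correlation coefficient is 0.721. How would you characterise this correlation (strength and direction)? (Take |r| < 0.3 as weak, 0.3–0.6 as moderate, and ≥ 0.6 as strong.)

strong positive

r = 0.721 > 0 so the relationship is positive.
|r| = 0.721, which falls in the strong range.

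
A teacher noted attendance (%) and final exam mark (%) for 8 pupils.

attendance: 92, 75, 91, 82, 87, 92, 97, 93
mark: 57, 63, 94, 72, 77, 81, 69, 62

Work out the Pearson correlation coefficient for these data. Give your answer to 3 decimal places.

n = 8, Σx = 709, Σy = 575, Σx² = 63185, Σy² = 42333, Σxy = 51037
nΣxy − ΣxΣy = 408296 − 407675 = 621
nΣx² − (Σx)² = 505480 − 502681 = 2799; nΣy² − (Σy)² = 338664 − 330625 = 8039
r = 621 / √(2799 × 8039) = 621 / 4743.5389 ≈ 0.131

0.131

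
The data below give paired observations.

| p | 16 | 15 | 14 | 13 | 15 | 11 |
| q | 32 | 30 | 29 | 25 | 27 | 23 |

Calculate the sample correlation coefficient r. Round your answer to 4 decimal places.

n = 6, Σp = 84, Σq = 166, Σp² = 1192, Σq² = 4648, Σpq = 2351
nΣpq − ΣpΣq = 14106 − 13944 = 162
nΣp² − (Σp)² = 7152 − 7056 = 96; nΣq² − (Σq)² = 27888 − 27556 = 332
r = 162 / √(96 × 332) = 162 / 178.5273 ≈ 0.9074

0.9074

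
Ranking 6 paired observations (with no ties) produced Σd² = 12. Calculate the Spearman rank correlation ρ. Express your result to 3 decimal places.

ρ = 1 − 6Σd² / [n(n²−1)] = 1 − 6×12 / (6×35)
  = 1 − 72/210 = 1 − 0.3429 ≈ 0.657

0.657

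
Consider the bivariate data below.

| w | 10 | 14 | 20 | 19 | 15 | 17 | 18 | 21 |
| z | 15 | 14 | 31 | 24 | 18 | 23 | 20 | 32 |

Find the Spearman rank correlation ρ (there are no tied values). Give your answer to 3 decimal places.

0.952

Rank w: 1, 2, 7, 6, 3, 4, 5, 8
Rank z: 2, 1, 7, 6, 3, 5, 4, 8
d = rank(w) − rank(z): -1, 1, 0, 0, 0, -1, 1, 0; Σd² = 4
ρ = 1 − 6Σd² / [n(n²−1)] = 1 − 6×4 / (8×63) = 1 − 24/504 ≈ 0.952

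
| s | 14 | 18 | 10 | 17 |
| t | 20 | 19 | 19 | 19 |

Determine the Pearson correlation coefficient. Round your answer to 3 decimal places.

n = 4, Σs = 59, Σt = 77, Σs² = 909, Σt² = 1483, Σst = 1135
nΣst − ΣsΣt = 4540 − 4543 = -3
nΣs² − (Σs)² = 3636 − 3481 = 155; nΣt² − (Σt)² = 5932 − 5929 = 3
r = -3 / √(155 × 3) = -3 / 21.5639 ≈ -0.139

-0.139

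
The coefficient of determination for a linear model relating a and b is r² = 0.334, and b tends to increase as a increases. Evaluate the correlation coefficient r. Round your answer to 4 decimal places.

0.5779

|r| = √0.334 = 0.5779
The association is positive, so r = 0.5779.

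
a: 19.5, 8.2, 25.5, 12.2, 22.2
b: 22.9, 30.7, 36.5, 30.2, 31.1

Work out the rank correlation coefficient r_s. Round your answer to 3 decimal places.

0.600

Rank a: 3, 1, 5, 2, 4
Rank b: 1, 3, 5, 2, 4
d = rank(a) − rank(b): 2, -2, 0, 0, 0; Σd² = 8
ρ = 1 − 6Σd² / [n(n²−1)] = 1 − 6×8 / (5×24) = 1 − 48/120 ≈ 0.600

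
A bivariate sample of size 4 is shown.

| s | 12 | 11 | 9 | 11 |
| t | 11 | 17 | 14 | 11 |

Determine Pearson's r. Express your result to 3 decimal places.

n = 4, Σs = 43, Σt = 53, Σs² = 467, Σt² = 727, Σst = 566
nΣst − ΣsΣt = 2264 − 2279 = -15
nΣs² − (Σs)² = 1868 − 1849 = 19; nΣt² − (Σt)² = 2908 − 2809 = 99
r = -15 / √(19 × 99) = -15 / 43.3705 ≈ -0.346

-0.346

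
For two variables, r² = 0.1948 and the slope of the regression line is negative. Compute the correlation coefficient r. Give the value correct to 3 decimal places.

|r| = √0.1948 = 0.441
The association is negative, so r = −0.441.

-0.441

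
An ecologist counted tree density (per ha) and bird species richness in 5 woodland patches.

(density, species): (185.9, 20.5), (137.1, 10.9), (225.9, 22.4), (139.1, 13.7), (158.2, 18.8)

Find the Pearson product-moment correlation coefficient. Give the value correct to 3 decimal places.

n = 5, Σx = 846.2, Σy = 86.3, Σx² = 148762.08, Σy² = 1581.95, Σxy = 15245.33
nΣxy − ΣxΣy = 76226.65 − 73027.06 = 3199.59
nΣx² − (Σx)² = 743810.4 − 716054.44 = 27755.96; nΣy² − (Σy)² = 7909.75 − 7447.69 = 462.06
r = 3199.59 / √(27755.96 × 462.06) = 3199.59 / 3581.1896 ≈ 0.893

0.893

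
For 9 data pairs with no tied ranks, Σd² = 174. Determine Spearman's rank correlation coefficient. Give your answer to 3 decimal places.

-0.450

ρ = 1 − 6Σd² / [n(n²−1)] = 1 − 6×174 / (9×80)
  = 1 − 1044/720 = 1 − 1.4500 ≈ -0.450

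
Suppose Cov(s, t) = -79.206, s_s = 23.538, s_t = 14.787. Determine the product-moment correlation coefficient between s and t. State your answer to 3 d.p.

r = Cov(s,t) / (s_s · s_t) = -79.206 / (23.538 × 14.787)
  = -79.206 / 348.0564 ≈ -0.228

-0.228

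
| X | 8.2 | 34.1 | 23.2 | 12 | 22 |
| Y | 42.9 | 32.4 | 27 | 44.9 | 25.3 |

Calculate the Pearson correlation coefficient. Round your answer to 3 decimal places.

-0.693

n = 5, ΣX = 99.5, ΣY = 172.5, ΣX² = 2396.29, ΣY² = 6275.27, ΣXY = 3178.42
nΣXY − ΣXΣY = 15892.1 − 17163.75 = -1271.65
nΣX² − (ΣX)² = 11981.45 − 9900.25 = 2081.2; nΣY² − (ΣY)² = 31376.35 − 29756.25 = 1620.1
r = -1271.65 / √(2081.2 × 1620.1) = -1271.65 / 1836.2331 ≈ -0.693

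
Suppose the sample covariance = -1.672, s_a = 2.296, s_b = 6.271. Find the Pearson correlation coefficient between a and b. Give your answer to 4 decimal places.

-0.1161

r = Cov(a,b) / (s_a · s_b) = -1.672 / (2.296 × 6.271)
  = -1.672 / 14.3982 ≈ -0.1161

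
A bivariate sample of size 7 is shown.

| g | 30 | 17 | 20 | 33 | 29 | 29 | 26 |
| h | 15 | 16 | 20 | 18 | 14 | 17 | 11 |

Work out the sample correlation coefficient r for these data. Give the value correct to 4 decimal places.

n = 7, Σg = 184, Σh = 111, Σg² = 5036, Σh² = 1811, Σgh = 2901
nΣgh − ΣgΣh = 20307 − 20424 = -117
nΣg² − (Σg)² = 35252 − 33856 = 1396; nΣh² − (Σh)² = 12677 − 12321 = 356
r = -117 / √(1396 × 356) = -117 / 704.9652 ≈ -0.1660

-0.1660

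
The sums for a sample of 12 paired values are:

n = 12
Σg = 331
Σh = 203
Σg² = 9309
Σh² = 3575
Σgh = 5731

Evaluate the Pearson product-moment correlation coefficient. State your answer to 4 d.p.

r = (nΣgh − ΣgΣh) / √[(nΣg² − (Σg)²)(nΣh² − (Σh)²)]
Numerator: 12×5731 − 331×203 = 1579
Denominator: √[(111708 − 109561)(42900 − 41209)] = √[2147 × 1691] = 1905.4073
r = 1579 / 1905.4073 ≈ 0.8287

0.8287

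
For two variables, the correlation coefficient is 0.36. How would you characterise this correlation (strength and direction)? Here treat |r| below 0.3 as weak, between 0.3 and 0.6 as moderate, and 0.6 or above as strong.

moderate positive

r = 0.36 > 0 so the relationship is positive.
|r| = 0.36, which falls in the moderate range.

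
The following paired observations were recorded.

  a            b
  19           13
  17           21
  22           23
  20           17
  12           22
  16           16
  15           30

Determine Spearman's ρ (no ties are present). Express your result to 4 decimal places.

-0.2143

Rank a: 5, 4, 7, 6, 1, 3, 2
Rank b: 1, 4, 6, 3, 5, 2, 7
d = rank(a) − rank(b): 4, 0, 1, 3, -4, 1, -5; Σd² = 68
ρ = 1 − 6Σd² / [n(n²−1)] = 1 − 6×68 / (7×48) = 1 − 408/336 ≈ -0.2143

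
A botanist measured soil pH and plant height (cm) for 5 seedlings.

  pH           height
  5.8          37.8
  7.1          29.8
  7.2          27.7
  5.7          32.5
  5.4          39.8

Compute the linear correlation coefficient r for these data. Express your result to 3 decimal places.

n = 5, Σx = 31.2, Σy = 167.6, Σx² = 197.54, Σy² = 5724.46, Σxy = 1030.43
nΣxy − ΣxΣy = 5152.15 − 5229.12 = -76.97
nΣx² − (Σx)² = 987.7 − 973.44 = 14.26; nΣy² − (Σy)² = 28622.3 − 28089.76 = 532.54
r = -76.97 / √(14.26 × 532.54) = -76.97 / 87.1437 ≈ -0.883

-0.883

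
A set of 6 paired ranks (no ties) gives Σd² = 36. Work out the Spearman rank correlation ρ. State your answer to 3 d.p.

ρ = 1 − 6Σd² / [n(n²−1)] = 1 − 6×36 / (6×35)
  = 1 − 216/210 = 1 − 1.0286 ≈ -0.029

-0.029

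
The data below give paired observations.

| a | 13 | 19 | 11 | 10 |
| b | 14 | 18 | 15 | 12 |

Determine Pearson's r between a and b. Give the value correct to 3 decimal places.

n = 4, Σa = 53, Σb = 59, Σa² = 751, Σb² = 889, Σab = 809
nΣab − ΣaΣb = 3236 − 3127 = 109
nΣa² − (Σa)² = 3004 − 2809 = 195; nΣb² − (Σb)² = 3556 − 3481 = 75
r = 109 / √(195 × 75) = 109 / 120.9339 ≈ 0.901

0.901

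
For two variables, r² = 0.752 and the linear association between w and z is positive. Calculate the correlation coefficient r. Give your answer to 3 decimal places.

|r| = √0.752 = 0.867
The association is positive, so r = 0.867.

0.867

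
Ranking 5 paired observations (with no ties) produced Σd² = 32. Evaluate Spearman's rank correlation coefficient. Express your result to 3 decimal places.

ρ = 1 − 6Σd² / [n(n²−1)] = 1 − 6×32 / (5×24)
  = 1 − 192/120 = 1 − 1.6000 ≈ -0.600

-0.600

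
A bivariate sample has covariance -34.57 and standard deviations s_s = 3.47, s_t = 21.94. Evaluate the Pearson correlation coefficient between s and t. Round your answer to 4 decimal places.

-0.4541

r = Cov(s,t) / (s_s · s_t) = -34.57 / (3.47 × 21.94)
  = -34.57 / 76.1318 ≈ -0.4541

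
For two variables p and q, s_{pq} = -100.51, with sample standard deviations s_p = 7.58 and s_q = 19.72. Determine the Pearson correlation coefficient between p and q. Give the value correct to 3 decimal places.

-0.672

r = Cov(p,q) / (s_p · s_q) = -100.51 / (7.58 × 19.72)
  = -100.51 / 149.4776 ≈ -0.672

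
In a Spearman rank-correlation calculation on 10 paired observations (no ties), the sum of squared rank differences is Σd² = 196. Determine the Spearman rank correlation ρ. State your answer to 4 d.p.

-0.1879

ρ = 1 − 6Σd² / [n(n²−1)] = 1 − 6×196 / (10×99)
  = 1 − 1176/990 = 1 − 1.18788 ≈ -0.1879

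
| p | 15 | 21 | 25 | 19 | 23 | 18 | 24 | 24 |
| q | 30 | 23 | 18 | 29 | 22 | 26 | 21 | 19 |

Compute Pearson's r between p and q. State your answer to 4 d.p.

-0.9453

n = 8, Σp = 169, Σq = 188, Σp² = 3657, Σq² = 4556, Σpq = 3868
nΣpq − ΣpΣq = 30944 − 31772 = -828
nΣp² − (Σp)² = 29256 − 28561 = 695; nΣq² − (Σq)² = 36448 − 35344 = 1104
r = -828 / √(695 × 1104) = -828 / 875.9452 ≈ -0.9453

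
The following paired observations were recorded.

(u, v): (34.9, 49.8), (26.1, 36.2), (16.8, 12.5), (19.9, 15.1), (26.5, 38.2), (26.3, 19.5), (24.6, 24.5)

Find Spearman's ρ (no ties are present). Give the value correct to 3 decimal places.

Rank u: 7, 4, 1, 2, 6, 5, 3
Rank v: 7, 5, 1, 2, 6, 3, 4
d = rank(u) − rank(v): 0, -1, 0, 0, 0, 2, -1; Σd² = 6
ρ = 1 − 6Σd² / [n(n²−1)] = 1 − 6×6 / (7×48) = 1 − 36/336 ≈ 0.893

0.893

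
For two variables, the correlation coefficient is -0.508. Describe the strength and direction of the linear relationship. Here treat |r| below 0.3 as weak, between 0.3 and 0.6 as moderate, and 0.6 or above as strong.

moderate negative

r = -0.508 < 0 so the relationship is negative.
|r| = 0.508, which falls in the moderate range.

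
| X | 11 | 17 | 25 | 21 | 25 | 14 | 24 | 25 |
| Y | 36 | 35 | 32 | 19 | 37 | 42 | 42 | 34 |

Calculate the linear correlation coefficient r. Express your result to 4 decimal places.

-0.1706

n = 8, ΣX = 162, ΣY = 277, ΣX² = 3498, ΣY² = 9959, ΣXY = 5561
nΣXY − ΣXΣY = 44488 − 44874 = -386
nΣX² − (ΣX)² = 27984 − 26244 = 1740; nΣY² − (ΣY)² = 79672 − 76729 = 2943
r = -386 / √(1740 × 2943) = -386 / 2262.9229 ≈ -0.1706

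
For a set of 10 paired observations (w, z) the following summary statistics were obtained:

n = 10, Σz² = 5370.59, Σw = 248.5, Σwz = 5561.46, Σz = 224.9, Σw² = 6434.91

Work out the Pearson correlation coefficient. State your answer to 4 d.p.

r = (nΣwz − ΣwΣz) / √[(nΣw² − (Σw)²)(nΣz² − (Σz)²)]
Numerator: 10×5561.46 − 248.5×224.9 = -273.05
Denominator: √[(64349.1 − 61752.25)(53705.9 − 50580.01)] = √[2596.85 × 3125.89] = 2849.1170
r = -273.05 / 2849.1170 ≈ -0.0958

-0.0958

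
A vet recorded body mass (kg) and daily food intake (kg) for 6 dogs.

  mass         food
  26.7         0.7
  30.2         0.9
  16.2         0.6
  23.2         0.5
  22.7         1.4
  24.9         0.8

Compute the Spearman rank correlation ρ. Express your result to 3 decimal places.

Rank mass: 5, 6, 1, 3, 2, 4
Rank food: 3, 5, 2, 1, 6, 4
d = rank(mass) − rank(food): 2, 1, -1, 2, -4, 0; Σd² = 26
ρ = 1 − 6Σd² / [n(n²−1)] = 1 − 6×26 / (6×35) = 1 − 156/210 ≈ 0.257

0.257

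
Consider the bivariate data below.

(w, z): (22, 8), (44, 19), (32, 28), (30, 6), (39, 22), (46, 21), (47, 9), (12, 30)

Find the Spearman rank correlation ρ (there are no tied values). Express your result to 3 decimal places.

-0.143

Rank w: 2, 6, 4, 3, 5, 7, 8, 1
Rank z: 2, 4, 7, 1, 6, 5, 3, 8
d = rank(w) − rank(z): 0, 2, -3, 2, -1, 2, 5, -7; Σd² = 96
ρ = 1 − 6Σd² / [n(n²−1)] = 1 − 6×96 / (8×63) = 1 − 576/504 ≈ -0.143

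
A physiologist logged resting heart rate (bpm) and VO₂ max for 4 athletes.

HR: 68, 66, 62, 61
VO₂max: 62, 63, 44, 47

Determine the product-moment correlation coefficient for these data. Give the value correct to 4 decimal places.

n = 4, Σx = 257, Σy = 216, Σx² = 16545, Σy² = 11958, Σxy = 13969
nΣxy − ΣxΣy = 55876 − 55512 = 364
nΣx² − (Σx)² = 66180 − 66049 = 131; nΣy² − (Σy)² = 47832 − 46656 = 1176
r = 364 / √(131 × 1176) = 364 / 392.4997 ≈ 0.9274

0.9274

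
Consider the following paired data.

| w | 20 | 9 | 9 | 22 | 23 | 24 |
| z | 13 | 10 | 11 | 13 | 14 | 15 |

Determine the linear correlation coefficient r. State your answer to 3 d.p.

n = 6, Σw = 107, Σz = 76, Σw² = 2151, Σz² = 980, Σwz = 1417
nΣwz − ΣwΣz = 8502 − 8132 = 370
nΣw² − (Σw)² = 12906 − 11449 = 1457; nΣz² − (Σz)² = 5880 − 5776 = 104
r = 370 / √(1457 × 104) = 370 / 389.2660 ≈ 0.951

0.951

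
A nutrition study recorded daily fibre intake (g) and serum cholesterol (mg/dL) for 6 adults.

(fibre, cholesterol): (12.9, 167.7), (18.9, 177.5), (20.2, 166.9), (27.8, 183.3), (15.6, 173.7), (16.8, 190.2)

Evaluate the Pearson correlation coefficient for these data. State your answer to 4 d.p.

n = 6, Σx = 112.2, Σy = 1059.3, Σx² = 2230.1, Σy² = 187431.77, Σxy = 19890.28
nΣxy − ΣxΣy = 119341.68 − 118853.46 = 488.22
nΣx² − (Σx)² = 13380.6 − 12588.84 = 791.76; nΣy² − (Σy)² = 1124590.62 − 1122116.49 = 2474.13
r = 488.22 / √(791.76 × 2474.13) = 488.22 / 1399.6132 ≈ 0.3488

0.3488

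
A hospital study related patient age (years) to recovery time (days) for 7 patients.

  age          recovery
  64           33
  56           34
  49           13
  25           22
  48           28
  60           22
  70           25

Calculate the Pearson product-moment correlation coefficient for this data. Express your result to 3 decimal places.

n = 7, Σx = 372, Σy = 177, Σx² = 21062, Σy² = 4791, Σxy = 9617
nΣxy − ΣxΣy = 67319 − 65844 = 1475
nΣx² − (Σx)² = 147434 − 138384 = 9050; nΣy² − (Σy)² = 33537 − 31329 = 2208
r = 1475 / √(9050 × 2208) = 1475 / 4470.1678 ≈ 0.330

0.330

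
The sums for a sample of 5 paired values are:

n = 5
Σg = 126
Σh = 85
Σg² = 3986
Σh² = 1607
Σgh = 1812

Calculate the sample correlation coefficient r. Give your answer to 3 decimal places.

-0.911

r = (nΣgh − ΣgΣh) / √[(nΣg² − (Σg)²)(nΣh² − (Σh)²)]
Numerator: 5×1812 − 126×85 = -1650
Denominator: √[(19930 − 15876)(8035 − 7225)] = √[4054 × 810] = 1812.1093
r = -1650 / 1812.1093 ≈ -0.911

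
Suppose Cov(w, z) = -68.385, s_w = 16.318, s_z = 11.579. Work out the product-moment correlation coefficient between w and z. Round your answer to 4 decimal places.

-0.3619

r = Cov(w,z) / (s_w · s_z) = -68.385 / (16.318 × 11.579)
  = -68.385 / 188.9461 ≈ -0.3619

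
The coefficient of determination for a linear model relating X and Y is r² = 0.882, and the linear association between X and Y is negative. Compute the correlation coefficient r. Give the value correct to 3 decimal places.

-0.939

|r| = √0.882 = 0.939
The association is negative, so r = −0.939.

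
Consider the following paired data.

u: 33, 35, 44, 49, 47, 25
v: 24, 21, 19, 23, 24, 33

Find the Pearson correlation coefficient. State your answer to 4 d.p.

-0.6619

n = 6, Σu = 233, Σv = 144, Σu² = 9485, Σv² = 3572, Σuv = 5443
nΣuv − ΣuΣv = 32658 − 33552 = -894
nΣu² − (Σu)² = 56910 − 54289 = 2621; nΣv² − (Σv)² = 21432 − 20736 = 696
r = -894 / √(2621 × 696) = -894 / 1350.6354 ≈ -0.6619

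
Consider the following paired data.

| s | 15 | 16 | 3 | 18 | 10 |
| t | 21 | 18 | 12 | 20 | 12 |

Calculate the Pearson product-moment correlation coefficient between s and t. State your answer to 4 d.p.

0.8594

n = 5, Σs = 62, Σt = 83, Σs² = 914, Σt² = 1453, Σst = 1119
nΣst − ΣsΣt = 5595 − 5146 = 449
nΣs² − (Σs)² = 4570 − 3844 = 726; nΣt² − (Σt)² = 7265 − 6889 = 376
r = 449 / √(726 × 376) = 449 / 522.4711 ≈ 0.8594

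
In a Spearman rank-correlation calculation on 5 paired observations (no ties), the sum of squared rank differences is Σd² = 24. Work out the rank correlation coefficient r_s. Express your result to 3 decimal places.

ρ = 1 − 6Σd² / [n(n²−1)] = 1 − 6×24 / (5×24)
  = 1 − 144/120 = 1 − 1.2000 ≈ -0.200

-0.200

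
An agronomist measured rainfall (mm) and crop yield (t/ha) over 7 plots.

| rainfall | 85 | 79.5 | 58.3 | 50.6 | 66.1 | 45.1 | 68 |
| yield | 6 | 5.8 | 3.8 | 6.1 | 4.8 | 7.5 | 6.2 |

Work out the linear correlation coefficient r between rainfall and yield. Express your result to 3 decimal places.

-0.204

n = 7, Σx = 452.6, Σy = 40.2, Σx² = 30531.72, Σy² = 239.02, Σxy = 2578.43
nΣxy − ΣxΣy = 18049.01 − 18194.52 = -145.51
nΣx² − (Σx)² = 213722.04 − 204846.76 = 8875.28; nΣy² − (Σy)² = 1673.14 − 1616.04 = 57.1
r = -145.51 / √(8875.28 × 57.1) = -145.51 / 711.8838 ≈ -0.204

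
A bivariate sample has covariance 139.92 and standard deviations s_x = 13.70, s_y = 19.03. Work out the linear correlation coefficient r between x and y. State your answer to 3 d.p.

0.537

r = Cov(x,y) / (s_x · s_y) = 139.92 / (13.70 × 19.03)
  = 139.92 / 260.7110 ≈ 0.537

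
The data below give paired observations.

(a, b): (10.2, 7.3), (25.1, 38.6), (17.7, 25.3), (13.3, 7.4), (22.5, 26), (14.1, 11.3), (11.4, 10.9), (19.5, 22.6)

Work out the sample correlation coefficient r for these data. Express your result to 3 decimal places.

n = 8, Σa = 133.8, Σb = 149.4, Σa² = 2439.5, Σb² = 3671.36, Σab = 2898.84
nΣab − ΣaΣb = 23190.72 − 19989.72 = 3201
nΣa² − (Σa)² = 19516 − 17902.44 = 1613.56; nΣb² − (Σb)² = 29370.88 − 22320.36 = 7050.52
r = 3201 / √(1613.56 × 7050.52) = 3201 / 3372.8974 ≈ 0.949

0.949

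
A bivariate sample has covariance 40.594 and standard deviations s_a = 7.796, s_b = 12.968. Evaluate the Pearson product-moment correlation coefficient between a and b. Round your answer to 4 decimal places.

0.4015

r = Cov(a,b) / (s_a · s_b) = 40.594 / (7.796 × 12.968)
  = 40.594 / 101.0985 ≈ 0.4015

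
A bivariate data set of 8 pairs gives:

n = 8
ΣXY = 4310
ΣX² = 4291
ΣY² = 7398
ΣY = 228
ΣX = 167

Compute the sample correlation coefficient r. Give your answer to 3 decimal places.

-0.528

r = (nΣXY − ΣXΣY) / √[(nΣX² − (ΣX)²)(nΣY² − (ΣY)²)]
Numerator: 8×4310 − 167×228 = -3596
Denominator: √[(34328 − 27889)(59184 − 51984)] = √[6439 × 7200] = 6808.8766
r = -3596 / 6808.8766 ≈ -0.528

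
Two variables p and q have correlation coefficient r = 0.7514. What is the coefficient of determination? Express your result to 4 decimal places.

r² = (0.7514)² = 0.5646

0.5646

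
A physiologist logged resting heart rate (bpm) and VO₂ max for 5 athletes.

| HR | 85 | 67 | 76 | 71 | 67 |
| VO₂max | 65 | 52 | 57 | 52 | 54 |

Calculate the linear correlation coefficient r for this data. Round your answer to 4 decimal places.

n = 5, Σx = 366, Σy = 280, Σx² = 27020, Σy² = 15798, Σxy = 20651
nΣxy − ΣxΣy = 103255 − 102480 = 775
nΣx² − (Σx)² = 135100 − 133956 = 1144; nΣy² − (Σy)² = 78990 − 78400 = 590
r = 775 / √(1144 × 590) = 775 / 821.5595 ≈ 0.9433

0.9433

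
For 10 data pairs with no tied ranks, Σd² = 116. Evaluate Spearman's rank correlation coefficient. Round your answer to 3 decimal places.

0.297

ρ = 1 − 6Σd² / [n(n²−1)] = 1 − 6×116 / (10×99)
  = 1 − 696/990 = 1 − 0.7030 ≈ 0.297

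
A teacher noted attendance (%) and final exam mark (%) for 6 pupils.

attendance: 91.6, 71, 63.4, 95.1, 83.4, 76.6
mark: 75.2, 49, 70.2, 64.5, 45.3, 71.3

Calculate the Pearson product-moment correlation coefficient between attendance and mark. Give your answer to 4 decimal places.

0.1087

n = 6, Σx = 481.1, Σy = 375.5, Σx² = 39318.25, Σy² = 24280.11, Σxy = 30191.55
nΣxy − ΣxΣy = 181149.3 − 180653.05 = 496.25
nΣx² − (Σx)² = 235909.5 − 231457.21 = 4452.29; nΣy² − (Σy)² = 145680.66 − 141000.25 = 4680.41
r = 496.25 / √(4452.29 × 4680.41) = 496.25 / 4564.9253 ≈ 0.1087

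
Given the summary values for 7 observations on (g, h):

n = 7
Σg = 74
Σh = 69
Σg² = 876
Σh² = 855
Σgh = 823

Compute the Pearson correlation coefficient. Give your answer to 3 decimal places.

0.731

r = (nΣgh − ΣgΣh) / √[(nΣg² − (Σg)²)(nΣh² − (Σh)²)]
Numerator: 7×823 − 74×69 = 655
Denominator: √[(6132 − 5476)(5985 − 4761)] = √[656 × 1224] = 896.0714
r = 655 / 896.0714 ≈ 0.731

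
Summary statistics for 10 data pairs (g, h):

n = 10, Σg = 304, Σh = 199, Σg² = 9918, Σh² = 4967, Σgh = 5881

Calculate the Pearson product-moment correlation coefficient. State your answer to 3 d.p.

-0.204

r = (nΣgh − ΣgΣh) / √[(nΣg² − (Σg)²)(nΣh² − (Σh)²)]
Numerator: 10×5881 − 304×199 = -1686
Denominator: √[(99180 − 92416)(49670 − 39601)] = √[6764 × 10069] = 8252.6793
r = -1686 / 8252.6793 ≈ -0.204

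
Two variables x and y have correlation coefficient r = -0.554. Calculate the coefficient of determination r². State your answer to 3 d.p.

0.307

r² = (-0.554)² = 0.307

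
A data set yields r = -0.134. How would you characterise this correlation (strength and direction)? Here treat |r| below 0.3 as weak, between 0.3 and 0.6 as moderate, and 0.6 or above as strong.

weak negative

r = -0.134 < 0 so the relationship is negative.
|r| = 0.134, which falls in the weak range.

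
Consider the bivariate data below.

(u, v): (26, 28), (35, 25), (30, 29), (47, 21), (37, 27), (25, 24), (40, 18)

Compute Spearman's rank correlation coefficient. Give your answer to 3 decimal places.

Rank u: 2, 4, 3, 7, 5, 1, 6
Rank v: 6, 4, 7, 2, 5, 3, 1
d = rank(u) − rank(v): -4, 0, -4, 5, 0, -2, 5; Σd² = 86
ρ = 1 − 6Σd² / [n(n²−1)] = 1 − 6×86 / (7×48) = 1 − 516/336 ≈ -0.536

-0.536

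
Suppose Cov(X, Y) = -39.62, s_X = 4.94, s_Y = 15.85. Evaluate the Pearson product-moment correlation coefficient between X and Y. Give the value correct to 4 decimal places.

r = Cov(X,Y) / (s_X · s_Y) = -39.62 / (4.94 × 15.85)
  = -39.62 / 78.2990 ≈ -0.5060

-0.5060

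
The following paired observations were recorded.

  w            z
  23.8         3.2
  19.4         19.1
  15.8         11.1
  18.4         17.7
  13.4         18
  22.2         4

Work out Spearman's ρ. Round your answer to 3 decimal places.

Rank w: 6, 4, 2, 3, 1, 5
Rank z: 1, 6, 3, 4, 5, 2
d = rank(w) − rank(z): 5, -2, -1, -1, -4, 3; Σd² = 56
ρ = 1 − 6Σd² / [n(n²−1)] = 1 − 6×56 / (6×35) = 1 − 336/210 ≈ -0.600

-0.600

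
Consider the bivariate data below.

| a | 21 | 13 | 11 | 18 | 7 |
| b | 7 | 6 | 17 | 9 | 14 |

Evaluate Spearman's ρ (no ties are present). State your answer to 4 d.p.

-0.6000

Rank a: 5, 3, 2, 4, 1
Rank b: 2, 1, 5, 3, 4
d = rank(a) − rank(b): 3, 2, -3, 1, -3; Σd² = 32
ρ = 1 − 6Σd² / [n(n²−1)] = 1 − 6×32 / (5×24) = 1 − 192/120 ≈ -0.6000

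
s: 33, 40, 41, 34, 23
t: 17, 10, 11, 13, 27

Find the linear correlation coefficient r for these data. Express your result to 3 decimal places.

-0.969

n = 5, Σs = 171, Σt = 78, Σs² = 6055, Σt² = 1408, Σst = 2475
nΣst − ΣsΣt = 12375 − 13338 = -963
nΣs² − (Σs)² = 30275 − 29241 = 1034; nΣt² − (Σt)² = 7040 − 6084 = 956
r = -963 / √(1034 × 956) = -963 / 994.2354 ≈ -0.969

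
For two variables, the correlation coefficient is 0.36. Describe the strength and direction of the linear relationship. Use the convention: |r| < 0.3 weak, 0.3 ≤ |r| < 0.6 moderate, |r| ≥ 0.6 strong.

r = 0.36 > 0 so the relationship is positive.
|r| = 0.36, which falls in the moderate range.

moderate positive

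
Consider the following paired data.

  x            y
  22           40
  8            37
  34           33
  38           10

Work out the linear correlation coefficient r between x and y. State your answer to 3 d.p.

-0.691

n = 4, Σx = 102, Σy = 120, Σx² = 3148, Σy² = 4158, Σxy = 2678
nΣxy − ΣxΣy = 10712 − 12240 = -1528
nΣx² − (Σx)² = 12592 − 10404 = 2188; nΣy² − (Σy)² = 16632 − 14400 = 2232
r = -1528 / √(2188 × 2232) = -1528 / 2209.8905 ≈ -0.691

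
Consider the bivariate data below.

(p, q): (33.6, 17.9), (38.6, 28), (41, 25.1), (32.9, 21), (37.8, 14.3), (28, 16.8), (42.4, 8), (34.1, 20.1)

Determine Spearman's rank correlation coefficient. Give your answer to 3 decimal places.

0.000

Rank p: 3, 6, 7, 2, 5, 1, 8, 4
Rank q: 4, 8, 7, 6, 2, 3, 1, 5
d = rank(p) − rank(q): -1, -2, 0, -4, 3, -2, 7, -1; Σd² = 84
ρ = 1 − 6Σd² / [n(n²−1)] = 1 − 6×84 / (8×63) = 1 − 504/504 ≈ 0.000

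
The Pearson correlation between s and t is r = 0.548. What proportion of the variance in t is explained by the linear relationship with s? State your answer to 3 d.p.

0.300

r² = (0.548)² = 0.300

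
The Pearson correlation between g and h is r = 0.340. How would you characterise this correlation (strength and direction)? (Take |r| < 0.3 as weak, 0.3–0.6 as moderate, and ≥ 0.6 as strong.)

r = 0.340 > 0 so the relationship is positive.
|r| = 0.340, which falls in the moderate range.

moderate positive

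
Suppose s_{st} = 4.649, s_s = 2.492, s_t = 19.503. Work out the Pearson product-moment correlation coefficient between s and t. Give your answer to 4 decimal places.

0.0957

r = Cov(s,t) / (s_s · s_t) = 4.649 / (2.492 × 19.503)
  = 4.649 / 48.6015 ≈ 0.0957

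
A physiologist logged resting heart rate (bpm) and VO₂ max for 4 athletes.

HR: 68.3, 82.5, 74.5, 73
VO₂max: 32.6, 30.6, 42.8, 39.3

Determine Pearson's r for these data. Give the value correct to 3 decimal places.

n = 4, Σx = 298.3, Σy = 145.3, Σx² = 22350.39, Σy² = 5375.45, Σxy = 10808.58
nΣxy − ΣxΣy = 43234.32 − 43342.99 = -108.67
nΣx² − (Σx)² = 89401.56 − 88982.89 = 418.67; nΣy² − (Σy)² = 21501.8 − 21112.09 = 389.71
r = -108.67 / √(418.67 × 389.71) = -108.67 / 403.9305 ≈ -0.269

-0.269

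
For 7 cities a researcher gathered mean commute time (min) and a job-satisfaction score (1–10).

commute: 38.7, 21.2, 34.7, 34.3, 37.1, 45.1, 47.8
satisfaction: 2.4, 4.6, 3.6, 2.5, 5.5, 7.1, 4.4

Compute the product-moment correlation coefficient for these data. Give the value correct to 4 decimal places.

0.2588

n = 7, Σx = 258.9, Σy = 30.1, Σx² = 10022.97, Σy² = 146.15, Σxy = 1135.65
nΣxy − ΣxΣy = 7949.55 − 7792.89 = 156.66
nΣx² − (Σx)² = 70160.79 − 67029.21 = 3131.58; nΣy² − (Σy)² = 1023.05 − 906.01 = 117.04
r = 156.66 / √(3131.58 × 117.04) = 156.66 / 605.4091 ≈ 0.2588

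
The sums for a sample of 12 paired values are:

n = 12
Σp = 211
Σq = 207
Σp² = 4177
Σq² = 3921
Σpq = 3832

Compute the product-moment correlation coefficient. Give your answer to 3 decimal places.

0.475

r = (nΣpq − ΣpΣq) / √[(nΣp² − (Σp)²)(nΣq² − (Σq)²)]
Numerator: 12×3832 − 211×207 = 2307
Denominator: √[(50124 − 44521)(47052 − 42849)] = √[5603 × 4203] = 4852.7733
r = 2307 / 4852.7733 ≈ 0.475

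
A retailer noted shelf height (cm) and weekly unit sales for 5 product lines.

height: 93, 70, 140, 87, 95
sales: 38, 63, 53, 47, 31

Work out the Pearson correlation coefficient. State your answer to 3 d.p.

n = 5, Σx = 485, Σy = 232, Σx² = 49743, Σy² = 11392, Σxy = 22398
nΣxy − ΣxΣy = 111990 − 112520 = -530
nΣx² − (Σx)² = 248715 − 235225 = 13490; nΣy² − (Σy)² = 56960 − 53824 = 3136
r = -530 / √(13490 × 3136) = -530 / 6504.2017 ≈ -0.081

-0.081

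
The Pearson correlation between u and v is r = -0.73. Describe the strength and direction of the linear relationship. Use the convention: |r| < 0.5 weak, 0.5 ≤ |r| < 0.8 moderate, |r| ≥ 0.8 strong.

moderate negative

r = -0.73 < 0 so the relationship is negative.
|r| = 0.73, which falls in the moderate range.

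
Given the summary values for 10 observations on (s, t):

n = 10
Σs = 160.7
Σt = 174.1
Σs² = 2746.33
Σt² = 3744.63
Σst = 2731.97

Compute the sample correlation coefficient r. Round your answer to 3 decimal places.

-0.192

r = (nΣst − ΣsΣt) / √[(nΣs² − (Σs)²)(nΣt² − (Σt)²)]
Numerator: 10×2731.97 − 160.7×174.1 = -658.17
Denominator: √[(27463.3 − 25824.49)(37446.3 − 30310.81)] = √[1638.81 × 7135.49] = 3419.6070
r = -658.17 / 3419.6070 ≈ -0.192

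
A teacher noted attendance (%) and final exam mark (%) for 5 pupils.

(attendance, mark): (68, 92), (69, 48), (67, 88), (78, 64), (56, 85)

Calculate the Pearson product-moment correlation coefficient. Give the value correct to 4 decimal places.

n = 5, Σx = 338, Σy = 377, Σx² = 23094, Σy² = 29833, Σxy = 25216
nΣxy − ΣxΣy = 126080 − 127426 = -1346
nΣx² − (Σx)² = 115470 − 114244 = 1226; nΣy² − (Σy)² = 149165 − 142129 = 7036
r = -1346 / √(1226 × 7036) = -1346 / 2937.0284 ≈ -0.4583

-0.4583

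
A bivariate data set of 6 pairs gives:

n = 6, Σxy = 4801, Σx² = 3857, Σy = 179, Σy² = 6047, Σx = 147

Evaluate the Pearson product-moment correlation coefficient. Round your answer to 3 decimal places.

r = (nΣxy − ΣxΣy) / √[(nΣx² − (Σx)²)(nΣy² − (Σy)²)]
Numerator: 6×4801 − 147×179 = 2493
Denominator: √[(23142 − 21609)(36282 − 32041)] = √[1533 × 4241] = 2549.7947
r = 2493 / 2549.7947 ≈ 0.978

0.978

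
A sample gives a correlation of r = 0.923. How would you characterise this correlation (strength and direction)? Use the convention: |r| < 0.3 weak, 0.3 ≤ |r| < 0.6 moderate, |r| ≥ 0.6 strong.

strong positive

r = 0.923 > 0 so the relationship is positive.
|r| = 0.923, which falls in the strong range.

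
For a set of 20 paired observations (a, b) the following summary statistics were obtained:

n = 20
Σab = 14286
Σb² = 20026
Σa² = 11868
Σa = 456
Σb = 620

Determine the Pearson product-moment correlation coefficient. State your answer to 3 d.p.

0.138

r = (nΣab − ΣaΣb) / √[(nΣa² − (Σa)²)(nΣb² − (Σb)²)]
Numerator: 20×14286 − 456×620 = 3000
Denominator: √[(237360 − 207936)(400520 − 384400)] = √[29424 × 16120] = 21778.7713
r = 3000 / 21778.7713 ≈ 0.138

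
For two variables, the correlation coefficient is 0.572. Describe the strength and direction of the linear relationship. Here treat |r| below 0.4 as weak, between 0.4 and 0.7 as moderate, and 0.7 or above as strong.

r = 0.572 > 0 so the relationship is positive.
|r| = 0.572, which falls in the moderate range.

moderate positive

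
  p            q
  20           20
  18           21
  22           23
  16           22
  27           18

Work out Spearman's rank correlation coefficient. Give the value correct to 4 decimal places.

Rank p: 3, 2, 4, 1, 5
Rank q: 2, 3, 5, 4, 1
d = rank(p) − rank(q): 1, -1, -1, -3, 4; Σd² = 28
ρ = 1 − 6Σd² / [n(n²−1)] = 1 − 6×28 / (5×24) = 1 − 168/120 ≈ -0.4000

-0.4000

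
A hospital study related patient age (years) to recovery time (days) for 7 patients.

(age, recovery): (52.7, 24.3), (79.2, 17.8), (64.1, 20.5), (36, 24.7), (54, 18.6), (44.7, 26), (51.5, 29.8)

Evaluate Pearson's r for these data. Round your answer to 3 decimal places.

-0.650

n = 7, Σx = 382.2, Σy = 161.7, Σx² = 22021.08, Σy² = 3847.67, Σxy = 8594.92
nΣxy − ΣxΣy = 60164.44 − 61801.74 = -1637.3
nΣx² − (Σx)² = 154147.56 − 146076.84 = 8070.72; nΣy² − (Σy)² = 26933.69 − 26146.89 = 786.8
r = -1637.3 / √(8070.72 × 786.8) = -1637.3 / 2519.9291 ≈ -0.650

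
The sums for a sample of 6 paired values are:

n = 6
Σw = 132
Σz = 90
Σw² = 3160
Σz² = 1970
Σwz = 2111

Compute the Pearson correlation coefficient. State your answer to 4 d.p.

r = (nΣwz − ΣwΣz) / √[(nΣw² − (Σw)²)(nΣz² − (Σz)²)]
Numerator: 6×2111 − 132×90 = 786
Denominator: √[(18960 − 17424)(11820 − 8100)] = √[1536 × 3720] = 2390.3807
r = 786 / 2390.3807 ≈ 0.3288

0.3288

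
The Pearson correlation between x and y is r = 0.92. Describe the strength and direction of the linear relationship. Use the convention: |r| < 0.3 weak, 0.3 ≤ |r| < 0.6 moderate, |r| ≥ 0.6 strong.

strong positive

r = 0.92 > 0 so the relationship is positive.
|r| = 0.92, which falls in the strong range.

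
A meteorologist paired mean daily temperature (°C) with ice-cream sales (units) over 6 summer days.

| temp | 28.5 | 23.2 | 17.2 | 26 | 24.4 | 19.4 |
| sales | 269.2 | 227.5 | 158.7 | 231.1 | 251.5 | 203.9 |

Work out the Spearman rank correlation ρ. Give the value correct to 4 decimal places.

Rank temp: 6, 3, 1, 5, 4, 2
Rank sales: 6, 3, 1, 4, 5, 2
d = rank(temp) − rank(sales): 0, 0, 0, 1, -1, 0; Σd² = 2
ρ = 1 − 6Σd² / [n(n²−1)] = 1 − 6×2 / (6×35) = 1 − 12/210 ≈ 0.9429

0.9429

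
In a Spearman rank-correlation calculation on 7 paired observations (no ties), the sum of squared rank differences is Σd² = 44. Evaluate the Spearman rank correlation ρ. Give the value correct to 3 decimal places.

ρ = 1 − 6Σd² / [n(n²−1)] = 1 − 6×44 / (7×48)
  = 1 − 264/336 = 1 − 0.7857 ≈ 0.214

0.214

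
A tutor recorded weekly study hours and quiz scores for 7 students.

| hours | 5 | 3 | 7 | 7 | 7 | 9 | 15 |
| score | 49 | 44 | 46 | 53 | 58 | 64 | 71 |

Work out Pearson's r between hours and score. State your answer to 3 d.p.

0.900

n = 7, Σx = 53, Σy = 385, Σx² = 487, Σy² = 21763, Σxy = 3117
nΣxy − ΣxΣy = 21819 − 20405 = 1414
nΣx² − (Σx)² = 3409 − 2809 = 600; nΣy² − (Σy)² = 152341 − 148225 = 4116
r = 1414 / √(600 × 4116) = 1414 / 1571.4961 ≈ 0.900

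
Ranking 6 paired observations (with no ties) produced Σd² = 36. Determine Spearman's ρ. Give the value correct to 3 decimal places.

ρ = 1 − 6Σd² / [n(n²−1)] = 1 − 6×36 / (6×35)
  = 1 − 216/210 = 1 − 1.0286 ≈ -0.029

-0.029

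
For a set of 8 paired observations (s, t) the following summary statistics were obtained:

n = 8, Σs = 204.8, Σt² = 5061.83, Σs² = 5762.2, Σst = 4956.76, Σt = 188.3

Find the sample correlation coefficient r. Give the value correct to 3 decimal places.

0.238

r = (nΣst − ΣsΣt) / √[(nΣs² − (Σs)²)(nΣt² − (Σt)²)]
Numerator: 8×4956.76 − 204.8×188.3 = 1090.24
Denominator: √[(46097.6 − 41943.04)(40494.64 − 35456.89)] = √[4154.56 × 5037.75] = 4574.8918
r = 1090.24 / 4574.8918 ≈ 0.238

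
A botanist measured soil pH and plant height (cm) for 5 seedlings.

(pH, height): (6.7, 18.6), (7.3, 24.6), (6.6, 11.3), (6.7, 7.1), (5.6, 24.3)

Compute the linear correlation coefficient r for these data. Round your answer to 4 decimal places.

n = 5, Σx = 32.9, Σy = 85.9, Σx² = 217.99, Σy² = 1719.71, Σxy = 562.43
nΣxy − ΣxΣy = 2812.15 − 2826.11 = -13.96
nΣx² − (Σx)² = 1089.95 − 1082.41 = 7.54; nΣy² − (Σy)² = 8598.55 − 7378.81 = 1219.74
r = -13.96 / √(7.54 × 1219.74) = -13.96 / 95.9002 ≈ -0.1456

-0.1456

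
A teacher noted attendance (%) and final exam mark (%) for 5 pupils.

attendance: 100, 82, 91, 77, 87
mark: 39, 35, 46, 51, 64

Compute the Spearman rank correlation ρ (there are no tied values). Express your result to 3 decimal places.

Rank attendance: 5, 2, 4, 1, 3
Rank mark: 2, 1, 3, 4, 5
d = rank(attendance) − rank(mark): 3, 1, 1, -3, -2; Σd² = 24
ρ = 1 − 6Σd² / [n(n²−1)] = 1 − 6×24 / (5×24) = 1 − 144/120 ≈ -0.200

-0.200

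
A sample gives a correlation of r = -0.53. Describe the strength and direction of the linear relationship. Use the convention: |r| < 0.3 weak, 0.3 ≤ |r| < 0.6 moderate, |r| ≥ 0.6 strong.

r = -0.53 < 0 so the relationship is negative.
|r| = 0.53, which falls in the moderate range.

moderate negative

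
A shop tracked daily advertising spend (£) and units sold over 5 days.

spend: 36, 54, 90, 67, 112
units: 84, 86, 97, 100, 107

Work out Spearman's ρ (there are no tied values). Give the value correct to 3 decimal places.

Rank spend: 1, 2, 4, 3, 5
Rank units: 1, 2, 3, 4, 5
d = rank(spend) − rank(units): 0, 0, 1, -1, 0; Σd² = 2
ρ = 1 − 6Σd² / [n(n²−1)] = 1 − 6×2 / (5×24) = 1 − 12/120 ≈ 0.900

0.900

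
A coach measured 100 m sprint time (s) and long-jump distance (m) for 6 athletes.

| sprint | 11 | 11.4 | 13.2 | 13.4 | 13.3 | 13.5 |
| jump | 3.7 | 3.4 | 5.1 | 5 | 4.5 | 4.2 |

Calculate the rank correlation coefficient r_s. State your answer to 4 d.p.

Rank sprint: 1, 2, 3, 5, 4, 6
Rank jump: 2, 1, 6, 5, 4, 3
d = rank(sprint) − rank(jump): -1, 1, -3, 0, 0, 3; Σd² = 20
ρ = 1 − 6Σd² / [n(n²−1)] = 1 − 6×20 / (6×35) = 1 − 120/210 ≈ 0.4286

0.4286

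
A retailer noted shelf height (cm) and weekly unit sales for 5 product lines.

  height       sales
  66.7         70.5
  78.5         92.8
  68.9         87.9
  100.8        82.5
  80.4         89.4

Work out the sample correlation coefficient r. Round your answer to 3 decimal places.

0.206

n = 5, Σx = 395.3, Σy = 423.1, Σx² = 31983.15, Σy² = 36107.11, Σxy = 33547.22
nΣxy − ΣxΣy = 167736.1 − 167251.43 = 484.67
nΣx² − (Σx)² = 159915.75 − 156262.09 = 3653.66; nΣy² − (Σy)² = 180535.55 − 179013.61 = 1521.94
r = 484.67 / √(3653.66 × 1521.94) = 484.67 / 2358.1033 ≈ 0.206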